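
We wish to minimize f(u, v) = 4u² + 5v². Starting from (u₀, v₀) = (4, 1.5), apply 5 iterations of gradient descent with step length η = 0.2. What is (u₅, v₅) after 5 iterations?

∇f = (8u, 10v)
Step 1: at (4, 1.5), ∇f = (32, 15) → (4, 1.5) − 0.2·(32, 15) = (-2.4, -1.5)
Step 2: at (-2.4, -1.5), ∇f = (-19.2, -15) → (-2.4, -1.5) − 0.2·(-19.2, -15) = (1.44, 1.5)
Step 3: at (1.44, 1.5), ∇f = (11.52, 15) → (1.44, 1.5) − 0.2·(11.52, 15) = (-0.864, -1.5)
Step 4: at (-0.864, -1.5), ∇f = (-6.912, -15) → (-0.864, -1.5) − 0.2·(-6.912, -15) = (0.5184, 1.5)
Step 5: at (0.5184, 1.5), ∇f = (4.1472, 15) → (0.5184, 1.5) − 0.2·(4.1472, 15) = (-0.31104, -1.5)

(-0.31104, -1.5)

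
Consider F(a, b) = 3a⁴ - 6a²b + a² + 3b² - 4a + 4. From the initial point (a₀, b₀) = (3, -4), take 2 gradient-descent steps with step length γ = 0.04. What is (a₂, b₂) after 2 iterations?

∇F = (12a³ - 12ab + 2a - 4, -6a² + 6b)
Step 1: at (3, -4), ∇F = (470, -78) → (3, -4) − 0.04·(470, -78) = (-15.8, -0.88)
Step 2: at (-15.8, -0.88), ∇F = (-47534.192, -1503.12) → (-15.8, -0.88) − 0.04·(-47534.192, -1503.12) = (1885.56768, 59.2448)

(1885.56768, 59.2448)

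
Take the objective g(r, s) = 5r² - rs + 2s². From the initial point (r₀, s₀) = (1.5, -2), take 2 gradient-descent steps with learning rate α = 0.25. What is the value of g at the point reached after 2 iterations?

∇g = (10r - s, -r + 4s)
Step 1: at (1.5, -2), ∇g = (17, -9.5) → (1.5, -2) − 0.25·(17, -9.5) = (-2.75, 0.375)
Step 2: at (-2.75, 0.375), ∇g = (-27.875, 4.25) → (-2.75, 0.375) − 0.25·(-27.875, 4.25) = (4.21875, -0.6875)
g(4.21875, -0.6875) = 92.8349609375

92.8349609375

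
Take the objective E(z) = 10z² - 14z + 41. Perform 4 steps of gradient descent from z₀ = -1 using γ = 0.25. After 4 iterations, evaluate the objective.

1894026.5

E′(z) = 20z - 14
Step 1: E′(-1) = -34; z₁ = -1 − 0.25·(-34) = 7.5
Step 2: E′(7.5) = 136; z₂ = 7.5 − 0.25·136 = -26.5
Step 3: E′(-26.5) = -544; z₃ = -26.5 − 0.25·(-544) = 109.5
Step 4: E′(109.5) = 2176; z₄ = 109.5 − 0.25·2176 = -434.5
E(-434.5) = 1894026.5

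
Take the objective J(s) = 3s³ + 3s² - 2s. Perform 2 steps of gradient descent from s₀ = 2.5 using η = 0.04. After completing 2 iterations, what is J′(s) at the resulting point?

-2.702246433776

J′(s) = 9s² + 6s - 2
Step 1: J′(2.5) = 69.25; s₁ = 2.5 − 0.04·69.25 = -0.27
Step 2: J′(-0.27) = -2.9639; s₂ = -0.27 − 0.04·(-2.9639) = -0.151444
J′(s) at (-0.151444) = -2.702246433776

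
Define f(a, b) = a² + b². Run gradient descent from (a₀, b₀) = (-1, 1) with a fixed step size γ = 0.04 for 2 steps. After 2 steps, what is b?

0.8464

∇f = (2a, 2b)
(a₁, b₁) = (-1, 1) − 0.04·(-2, 2) = (-0.92, 0.92)
(a₂, b₂) = (-0.92, 0.92) − 0.04·(-1.84, 1.84) = (-0.8464, 0.8464)
b = 0.8464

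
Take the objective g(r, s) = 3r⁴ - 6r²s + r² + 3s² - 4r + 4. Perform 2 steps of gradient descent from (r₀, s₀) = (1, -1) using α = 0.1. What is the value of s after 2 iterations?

∇g = (12r³ - 12rs + 2r - 4, -6r² + 6s)
Step 1: at (1, -1), ∇g = (22, -12) → (1, -1) − 0.1·(22, -12) = (-1.2, 0.2)
Step 2: at (-1.2, 0.2), ∇g = (-24.256, -7.44) → (-1.2, 0.2) − 0.1·(-24.256, -7.44) = (1.2256, 0.944)
s = 0.944

0.944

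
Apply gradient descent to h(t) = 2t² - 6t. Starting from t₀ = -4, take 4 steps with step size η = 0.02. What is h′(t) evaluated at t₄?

h′(t) = 4t - 6
Step 1: h′(-4) = -22; t₁ = -4 − 0.02·(-22) = -3.56
Step 2: h′(-3.56) = -20.24; t₂ = -3.56 − 0.02·(-20.24) = -3.1552
Step 3: h′(-3.1552) = -18.6208; t₃ = -3.1552 − 0.02·(-18.6208) = -2.782784
Step 4: h′(-2.782784) = -17.131136; t₄ = -2.782784 − 0.02·(-17.131136) = -2.44016128
h′(t) at (-2.44016128) = -15.76064512

-15.76064512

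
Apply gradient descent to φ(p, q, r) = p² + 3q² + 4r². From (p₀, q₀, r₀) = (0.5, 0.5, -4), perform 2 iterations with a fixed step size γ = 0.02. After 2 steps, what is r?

-2.8224

∇φ = (2p, 6q, 8r)
(p₁, q₁, r₁) = (0.5, 0.5, -4) − 0.02·(1, 3, -32) = (0.48, 0.44, -3.36)
(p₂, q₂, r₂) = (0.48, 0.44, -3.36) − 0.02·(0.96, 2.64, -26.88) = (0.4608, 0.3872, -2.8224)
r = -2.8224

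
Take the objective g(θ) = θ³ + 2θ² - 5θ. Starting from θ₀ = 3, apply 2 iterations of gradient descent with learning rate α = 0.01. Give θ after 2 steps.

2.391332

g′(θ) = 3θ² + 4θ - 5
θ₁ = 3 − 0.01·34 = 2.66
θ₂ = 2.66 − 0.01·26.8668 = 2.391332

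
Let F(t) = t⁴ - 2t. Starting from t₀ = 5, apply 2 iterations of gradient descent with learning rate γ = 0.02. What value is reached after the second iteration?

4.84191488

F′(t) = 4t³ - 2
t₁ = 5 − 0.02·498 = -4.96
t₂ = -4.96 − 0.02·(-490.095744) = 4.84191488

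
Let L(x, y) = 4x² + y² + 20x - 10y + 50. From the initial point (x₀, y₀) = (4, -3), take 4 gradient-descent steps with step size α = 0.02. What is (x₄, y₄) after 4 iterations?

(0.73616384, -1.79477248)

∇L = (8x + 20, 2y - 10)
(x₁, y₁) = (4, -3) − 0.02·(52, -16) = (2.96, -2.68)
(x₂, y₂) = (2.96, -2.68) − 0.02·(43.68, -15.36) = (2.0864, -2.3728)
(x₃, y₃) = (2.0864, -2.3728) − 0.02·(36.6912, -14.7456) = (1.352576, -2.077888)
(x₄, y₄) = (1.352576, -2.077888) − 0.02·(30.820608, -14.155776) = (0.73616384, -1.79477248)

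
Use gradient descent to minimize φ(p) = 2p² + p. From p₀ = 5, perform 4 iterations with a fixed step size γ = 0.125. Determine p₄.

0.078125

φ′(p) = 4p + 1
p₁ = 5 − 0.125·21 = 2.375
p₂ = 2.375 − 0.125·10.5 = 1.0625
p₃ = 1.0625 − 0.125·5.25 = 0.40625
p₄ = 0.40625 − 0.125·2.625 = 0.078125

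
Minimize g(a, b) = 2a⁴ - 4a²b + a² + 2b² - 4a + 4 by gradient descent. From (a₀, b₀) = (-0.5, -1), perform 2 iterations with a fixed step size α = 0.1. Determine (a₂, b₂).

∇g = (8a³ - 8ab + 2a - 4, -4a² + 4b)
(a₁, b₁) = (-0.5, -1) − 0.1·(-10, -5) = (0.5, -0.5)
(a₂, b₂) = (0.5, -0.5) − 0.1·(0, -3) = (0.5, -0.2)

(0.5, -0.2)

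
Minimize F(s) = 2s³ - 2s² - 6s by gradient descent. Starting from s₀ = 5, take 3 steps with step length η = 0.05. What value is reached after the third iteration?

F′(s) = 6s² - 4s - 6
s₁ = 5 − 0.05·124 = -1.2
s₂ = -1.2 − 0.05·7.44 = -1.572
s₃ = -1.572 − 0.05·15.115104 = -2.3277552

-2.3277552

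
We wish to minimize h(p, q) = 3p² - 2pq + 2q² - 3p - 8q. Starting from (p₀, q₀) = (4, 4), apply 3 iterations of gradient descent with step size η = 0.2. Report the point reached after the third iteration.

(1.4, 2.96)

∇h = (6p - 2q - 3, -2p + 4q - 8)
Step 1: at (4, 4), ∇h = (13, 0) → (4, 4) − 0.2·(13, 0) = (1.4, 4)
Step 2: at (1.4, 4), ∇h = (-2.6, 5.2) → (1.4, 4) − 0.2·(-2.6, 5.2) = (1.92, 2.96)
Step 3: at (1.92, 2.96), ∇h = (2.6, 0) → (1.92, 2.96) − 0.2·(2.6, 0) = (1.4, 2.96)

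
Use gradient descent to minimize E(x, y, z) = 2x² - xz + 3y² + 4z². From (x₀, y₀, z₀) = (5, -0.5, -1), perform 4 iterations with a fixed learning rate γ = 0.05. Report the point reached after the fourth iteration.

∇E = (4x - z, 6y, -x + 8z)
Step 1: at (5, -0.5, -1), ∇E = (21, -3, -13) → (5, -0.5, -1) − 0.05·(21, -3, -13) = (3.95, -0.35, -0.35)
Step 2: at (3.95, -0.35, -0.35), ∇E = (16.15, -2.1, -6.75) → (3.95, -0.35, -0.35) − 0.05·(16.15, -2.1, -6.75) = (3.1425, -0.245, -0.0125)
Step 3: at (3.1425, -0.245, -0.0125), ∇E = (12.5825, -1.47, -3.2425) → (3.1425, -0.245, -0.0125) − 0.05·(12.5825, -1.47, -3.2425) = (2.513375, -0.1715, 0.149625)
Step 4: at (2.513375, -0.1715, 0.149625), ∇E = (9.903875, -1.029, -1.316375) → (2.513375, -0.1715, 0.149625) − 0.05·(9.903875, -1.029, -1.316375) = (2.01818125, -0.12005, 0.21544375)

(2.01818125, -0.12005, 0.21544375)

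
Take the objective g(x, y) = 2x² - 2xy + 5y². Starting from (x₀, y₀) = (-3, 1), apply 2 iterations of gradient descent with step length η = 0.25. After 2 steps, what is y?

∇g = (4x - 2y, -2x + 10y)
Step 1: at (-3, 1), ∇g = (-14, 16) → (-3, 1) − 0.25·(-14, 16) = (0.5, -3)
Step 2: at (0.5, -3), ∇g = (8, -31) → (0.5, -3) − 0.25·(8, -31) = (-1.5, 4.75)
y = 4.75

4.75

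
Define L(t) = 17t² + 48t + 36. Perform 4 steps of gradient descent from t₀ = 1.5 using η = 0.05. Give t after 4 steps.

L′(t) = 34t + 48
Step 1: L′(1.5) = 99; t₁ = 1.5 − 0.05·99 = -3.45
Step 2: L′(-3.45) = -69.3; t₂ = -3.45 − 0.05·(-69.3) = 0.015
Step 3: L′(0.015) = 48.51; t₃ = 0.015 − 0.05·48.51 = -2.4105
Step 4: L′(-2.4105) = -33.957; t₄ = -2.4105 − 0.05·(-33.957) = -0.71265

-0.71265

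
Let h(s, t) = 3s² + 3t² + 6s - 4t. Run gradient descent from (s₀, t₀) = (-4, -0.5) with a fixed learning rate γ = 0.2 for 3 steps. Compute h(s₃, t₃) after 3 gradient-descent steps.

-4.331344

∇h = (6s + 6, 6t - 4)
(s₁, t₁) = (-4, -0.5) − 0.2·(-18, -7) = (-0.4, 0.9)
(s₂, t₂) = (-0.4, 0.9) − 0.2·(3.6, 1.4) = (-1.12, 0.62)
(s₃, t₃) = (-1.12, 0.62) − 0.2·(-0.72, -0.28) = (-0.976, 0.676)
h(-0.976, 0.676) = -4.331344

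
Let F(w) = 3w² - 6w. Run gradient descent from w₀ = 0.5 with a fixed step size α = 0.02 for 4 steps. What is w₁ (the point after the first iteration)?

F′(w) = 6w - 6
Step 1: F′(0.5) = -3; w₁ = 0.5 − 0.02·(-3) = 0.56

0.56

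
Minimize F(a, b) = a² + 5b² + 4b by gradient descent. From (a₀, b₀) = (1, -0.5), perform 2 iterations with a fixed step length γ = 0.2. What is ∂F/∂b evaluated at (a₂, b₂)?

-1

∇F = (2a, 10b + 4)
Step 1: at (1, -0.5), ∇F = (2, -1) → (1, -0.5) − 0.2·(2, -1) = (0.6, -0.3)
Step 2: at (0.6, -0.3), ∇F = (1.2, 1) → (0.6, -0.3) − 0.2·(1.2, 1) = (0.36, -0.5)
∂F/∂b at (0.36, -0.5) = -1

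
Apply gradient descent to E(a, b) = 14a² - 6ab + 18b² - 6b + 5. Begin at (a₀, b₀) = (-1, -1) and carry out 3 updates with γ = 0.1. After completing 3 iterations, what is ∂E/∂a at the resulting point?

∇E = (28a - 6b, -6a + 36b - 6)
(a₁, b₁) = (-1, -1) − 0.1·(-22, -36) = (1.2, 2.6)
(a₂, b₂) = (1.2, 2.6) − 0.1·(18, 80.4) = (-0.6, -5.44)
(a₃, b₃) = (-0.6, -5.44) − 0.1·(15.84, -198.24) = (-2.184, 14.384)
∂E/∂a at (-2.184, 14.384) = -147.456

-147.456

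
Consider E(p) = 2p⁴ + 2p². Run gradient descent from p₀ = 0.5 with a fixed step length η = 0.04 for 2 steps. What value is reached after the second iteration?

0.30164096

E′(p) = 8p³ + 4p
Step 1: E′(0.5) = 3; p₁ = 0.5 − 0.04·3 = 0.38
Step 2: E′(0.38) = 1.958976; p₂ = 0.38 − 0.04·1.958976 = 0.30164096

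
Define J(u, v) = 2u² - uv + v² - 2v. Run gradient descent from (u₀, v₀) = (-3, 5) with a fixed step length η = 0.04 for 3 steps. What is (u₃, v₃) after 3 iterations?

∇J = (4u - v, -u + 2v - 2)
(u₁, v₁) = (-3, 5) − 0.04·(-17, 11) = (-2.32, 4.56)
(u₂, v₂) = (-2.32, 4.56) − 0.04·(-13.84, 9.44) = (-1.7664, 4.1824)
(u₃, v₃) = (-1.7664, 4.1824) − 0.04·(-11.248, 8.1312) = (-1.31648, 3.857152)

(-1.31648, 3.857152)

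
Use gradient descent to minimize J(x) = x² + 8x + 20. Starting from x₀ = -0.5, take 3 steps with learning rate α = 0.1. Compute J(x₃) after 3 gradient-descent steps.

7.211264

J′(x) = 2x + 8
x₁ = -0.5 − 0.1·7 = -1.2
x₂ = -1.2 − 0.1·5.6 = -1.76
x₃ = -1.76 − 0.1·4.48 = -2.208
J(-2.208) = 7.211264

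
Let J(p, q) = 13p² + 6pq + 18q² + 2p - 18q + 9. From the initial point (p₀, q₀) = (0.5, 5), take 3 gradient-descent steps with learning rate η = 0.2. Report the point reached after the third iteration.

(-514.66, -1240.96)

∇J = (26p + 6q + 2, 6p + 36q - 18)
Step 1: at (0.5, 5), ∇J = (45, 165) → (0.5, 5) − 0.2·(45, 165) = (-8.5, -28)
Step 2: at (-8.5, -28), ∇J = (-387, -1077) → (-8.5, -28) − 0.2·(-387, -1077) = (68.9, 187.4)
Step 3: at (68.9, 187.4), ∇J = (2917.8, 7141.8) → (68.9, 187.4) − 0.2·(2917.8, 7141.8) = (-514.66, -1240.96)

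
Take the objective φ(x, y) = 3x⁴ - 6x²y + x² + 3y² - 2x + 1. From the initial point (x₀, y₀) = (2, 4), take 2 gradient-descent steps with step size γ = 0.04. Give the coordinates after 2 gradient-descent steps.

(2.13541376, 3.924736)

∇φ = (12x³ - 12xy + 2x - 2, -6x² + 6y)
(x₁, y₁) = (2, 4) − 0.04·(2, 0) = (1.92, 4)
(x₂, y₂) = (1.92, 4) − 0.04·(-5.385344, 1.8816) = (2.13541376, 3.924736)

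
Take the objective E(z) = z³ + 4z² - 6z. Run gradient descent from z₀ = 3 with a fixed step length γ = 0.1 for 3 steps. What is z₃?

E′(z) = 3z² + 8z - 6
Step 1: E′(3) = 45; z₁ = 3 − 0.1·45 = -1.5
Step 2: E′(-1.5) = -11.25; z₂ = -1.5 − 0.1·(-11.25) = -0.375
Step 3: E′(-0.375) = -8.578125; z₃ = -0.375 − 0.1·(-8.578125) = 0.4828125

0.4828125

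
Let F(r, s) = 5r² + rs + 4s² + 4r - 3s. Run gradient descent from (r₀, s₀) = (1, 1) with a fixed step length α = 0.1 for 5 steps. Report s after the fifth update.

0.43036

∇F = (10r + s + 4, r + 8s - 3)
Step 1: at (1, 1), ∇F = (15, 6) → (1, 1) − 0.1·(15, 6) = (-0.5, 0.4)
Step 2: at (-0.5, 0.4), ∇F = (-0.6, -0.3) → (-0.5, 0.4) − 0.1·(-0.6, -0.3) = (-0.44, 0.43)
Step 3: at (-0.44, 0.43), ∇F = (0.03, 0) → (-0.44, 0.43) − 0.1·(0.03, 0) = (-0.443, 0.43)
Step 4: at (-0.443, 0.43), ∇F = (0, -0.003) → (-0.443, 0.43) − 0.1·(0, -0.003) = (-0.443, 0.4303)
Step 5: at (-0.443, 0.4303), ∇F = (0.0003, -0.0006) → (-0.443, 0.4303) − 0.1·(0.0003, -0.0006) = (-0.44303, 0.43036)
s = 0.43036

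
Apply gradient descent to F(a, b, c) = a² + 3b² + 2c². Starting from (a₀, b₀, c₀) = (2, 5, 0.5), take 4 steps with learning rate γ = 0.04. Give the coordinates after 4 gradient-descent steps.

(1.43278592, 1.6681088, 0.24893568)

∇F = (2a, 6b, 4c)
Step 1: at (2, 5, 0.5), ∇F = (4, 30, 2) → (2, 5, 0.5) − 0.04·(4, 30, 2) = (1.84, 3.8, 0.42)
Step 2: at (1.84, 3.8, 0.42), ∇F = (3.68, 22.8, 1.68) → (1.84, 3.8, 0.42) − 0.04·(3.68, 22.8, 1.68) = (1.6928, 2.888, 0.3528)
Step 3: at (1.6928, 2.888, 0.3528), ∇F = (3.3856, 17.328, 1.4112) → (1.6928, 2.888, 0.3528) − 0.04·(3.3856, 17.328, 1.4112) = (1.557376, 2.19488, 0.296352)
Step 4: at (1.557376, 2.19488, 0.296352), ∇F = (3.114752, 13.16928, 1.185408) → (1.557376, 2.19488, 0.296352) − 0.04·(3.114752, 13.16928, 1.185408) = (1.43278592, 1.6681088, 0.24893568)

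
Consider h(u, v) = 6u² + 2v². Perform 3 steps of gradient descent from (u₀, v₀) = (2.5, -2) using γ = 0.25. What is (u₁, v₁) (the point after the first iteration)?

∇h = (12u, 4v)
Step 1: at (2.5, -2), ∇h = (30, -8) → (2.5, -2) − 0.25·(30, -8) = (-5, 0)

(-5, 0)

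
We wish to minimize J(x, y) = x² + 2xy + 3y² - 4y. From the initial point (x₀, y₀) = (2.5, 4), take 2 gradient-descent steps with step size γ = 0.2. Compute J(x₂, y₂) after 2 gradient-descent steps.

∇J = (2x + 2y, 2x + 6y - 4)
(x₁, y₁) = (2.5, 4) − 0.2·(13, 25) = (-0.1, -1)
(x₂, y₂) = (-0.1, -1) − 0.2·(-2.2, -10.2) = (0.34, 1.04)
J(0.34, 1.04) = -0.0924

-0.0924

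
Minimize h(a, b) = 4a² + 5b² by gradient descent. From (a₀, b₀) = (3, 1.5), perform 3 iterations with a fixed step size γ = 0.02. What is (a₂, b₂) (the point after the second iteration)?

(2.1168, 0.96)

∇h = (8a, 10b)
(a₁, b₁) = (3, 1.5) − 0.02·(24, 15) = (2.52, 1.2)
(a₂, b₂) = (2.52, 1.2) − 0.02·(20.16, 12) = (2.1168, 0.96)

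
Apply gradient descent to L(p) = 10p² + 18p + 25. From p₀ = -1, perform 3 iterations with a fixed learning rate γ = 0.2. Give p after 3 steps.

1.8

L′(p) = 20p + 18
p₁ = -1 − 0.2·(-2) = -0.6
p₂ = -0.6 − 0.2·6 = -1.8
p₃ = -1.8 − 0.2·(-18) = 1.8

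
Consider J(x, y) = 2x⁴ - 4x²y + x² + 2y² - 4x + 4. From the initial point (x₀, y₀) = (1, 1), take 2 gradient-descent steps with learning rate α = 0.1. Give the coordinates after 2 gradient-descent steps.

(0.9376, 1.176)

∇J = (8x³ - 8xy + 2x - 4, -4x² + 4y)
(x₁, y₁) = (1, 1) − 0.1·(-2, 0) = (1.2, 1)
(x₂, y₂) = (1.2, 1) − 0.1·(2.624, -1.76) = (0.9376, 1.176)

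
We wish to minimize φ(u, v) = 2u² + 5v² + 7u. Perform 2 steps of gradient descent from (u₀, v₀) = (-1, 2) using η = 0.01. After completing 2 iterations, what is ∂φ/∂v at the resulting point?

16.2

∇φ = (4u + 7, 10v)
(u₁, v₁) = (-1, 2) − 0.01·(3, 20) = (-1.03, 1.8)
(u₂, v₂) = (-1.03, 1.8) − 0.01·(2.88, 18) = (-1.0588, 1.62)
∂φ/∂v at (-1.0588, 1.62) = 16.2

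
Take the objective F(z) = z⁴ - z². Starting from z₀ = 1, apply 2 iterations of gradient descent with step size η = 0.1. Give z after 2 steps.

F′(z) = 4z³ - 2z
z₁ = 1 − 0.1·2 = 0.8
z₂ = 0.8 − 0.1·0.448 = 0.7552

0.7552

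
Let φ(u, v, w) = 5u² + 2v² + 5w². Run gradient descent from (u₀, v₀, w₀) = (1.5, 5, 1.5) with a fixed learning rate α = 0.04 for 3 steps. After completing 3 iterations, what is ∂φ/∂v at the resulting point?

∇φ = (10u, 4v, 10w)
(u₁, v₁, w₁) = (1.5, 5, 1.5) − 0.04·(15, 20, 15) = (0.9, 4.2, 0.9)
(u₂, v₂, w₂) = (0.9, 4.2, 0.9) − 0.04·(9, 16.8, 9) = (0.54, 3.528, 0.54)
(u₃, v₃, w₃) = (0.54, 3.528, 0.54) − 0.04·(5.4, 14.112, 5.4) = (0.324, 2.96352, 0.324)
∂φ/∂v at (0.324, 2.96352, 0.324) = 11.85408

11.85408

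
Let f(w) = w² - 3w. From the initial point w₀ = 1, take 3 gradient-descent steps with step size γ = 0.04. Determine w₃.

1.110656

f′(w) = 2w - 3
Step 1: f′(1) = -1; w₁ = 1 − 0.04·(-1) = 1.04
Step 2: f′(1.04) = -0.92; w₂ = 1.04 − 0.04·(-0.92) = 1.0768
Step 3: f′(1.0768) = -0.8464; w₃ = 1.0768 − 0.04·(-0.8464) = 1.110656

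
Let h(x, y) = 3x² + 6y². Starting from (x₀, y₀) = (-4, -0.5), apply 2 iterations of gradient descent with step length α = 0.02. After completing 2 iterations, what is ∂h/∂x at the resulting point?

-18.5856

∇h = (6x, 12y)
(x₁, y₁) = (-4, -0.5) − 0.02·(-24, -6) = (-3.52, -0.38)
(x₂, y₂) = (-3.52, -0.38) − 0.02·(-21.12, -4.56) = (-3.0976, -0.2888)
∂h/∂x at (-3.0976, -0.2888) = -18.5856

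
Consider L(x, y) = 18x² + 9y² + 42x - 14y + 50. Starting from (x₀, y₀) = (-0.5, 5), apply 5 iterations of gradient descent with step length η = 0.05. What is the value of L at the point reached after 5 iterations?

∇L = (36x + 42, 18y - 14)
(x₁, y₁) = (-0.5, 5) − 0.05·(24, 76) = (-1.7, 1.2)
(x₂, y₂) = (-1.7, 1.2) − 0.05·(-19.2, 7.6) = (-0.74, 0.82)
(x₃, y₃) = (-0.74, 0.82) − 0.05·(15.36, 0.76) = (-1.508, 0.782)
(x₄, y₄) = (-1.508, 0.782) − 0.05·(-12.288, 0.076) = (-0.8936, 0.7782)
(x₅, y₅) = (-0.8936, 0.7782) − 0.05·(9.8304, 0.0076) = (-1.38512, 0.77782)
L(-1.38512, 0.77782) = 20.9145490308

20.9145490308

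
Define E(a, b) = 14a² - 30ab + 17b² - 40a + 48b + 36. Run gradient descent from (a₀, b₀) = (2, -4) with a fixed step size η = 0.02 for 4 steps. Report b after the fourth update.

-1.64895232

∇E = (28a - 30b - 40, -30a + 34b + 48)
Step 1: at (2, -4), ∇E = (136, -148) → (2, -4) − 0.02·(136, -148) = (-0.72, -1.04)
Step 2: at (-0.72, -1.04), ∇E = (-28.96, 34.24) → (-0.72, -1.04) − 0.02·(-28.96, 34.24) = (-0.1408, -1.7248)
Step 3: at (-0.1408, -1.7248), ∇E = (7.8016, -6.4192) → (-0.1408, -1.7248) − 0.02·(7.8016, -6.4192) = (-0.296832, -1.596416)
Step 4: at (-0.296832, -1.596416), ∇E = (-0.418816, 2.626816) → (-0.296832, -1.596416) − 0.02·(-0.418816, 2.626816) = (-0.28845568, -1.64895232)
b = -1.64895232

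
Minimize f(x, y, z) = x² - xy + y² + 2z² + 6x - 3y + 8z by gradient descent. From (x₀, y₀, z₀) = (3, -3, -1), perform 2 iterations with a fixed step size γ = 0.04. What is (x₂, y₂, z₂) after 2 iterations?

(1.8672, -2.1024, -1.2944)

∇f = (2x - y + 6, -x + 2y - 3, 4z + 8)
(x₁, y₁, z₁) = (3, -3, -1) − 0.04·(15, -12, 4) = (2.4, -2.52, -1.16)
(x₂, y₂, z₂) = (2.4, -2.52, -1.16) − 0.04·(13.32, -10.44, 3.36) = (1.8672, -2.1024, -1.2944)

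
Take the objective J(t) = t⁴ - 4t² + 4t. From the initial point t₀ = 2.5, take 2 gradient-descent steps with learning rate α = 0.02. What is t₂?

1.43160856

J′(t) = 4t³ - 8t + 4
t₁ = 2.5 − 0.02·46.5 = 1.57
t₂ = 1.57 − 0.02·6.919572 = 1.43160856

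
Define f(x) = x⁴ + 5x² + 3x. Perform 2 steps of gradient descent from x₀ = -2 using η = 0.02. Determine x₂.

-0.79110336

f′(x) = 4x³ + 10x + 3
Step 1: f′(-2) = -49; x₁ = -2 − 0.02·(-49) = -1.02
Step 2: f′(-1.02) = -11.444832; x₂ = -1.02 − 0.02·(-11.444832) = -0.79110336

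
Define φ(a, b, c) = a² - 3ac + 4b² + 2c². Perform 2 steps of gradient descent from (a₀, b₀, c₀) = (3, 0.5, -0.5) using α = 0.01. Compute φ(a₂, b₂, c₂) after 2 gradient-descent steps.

11.485597705

∇φ = (2a - 3c, 8b, -3a + 4c)
Step 1: at (3, 0.5, -0.5), ∇φ = (7.5, 4, -11) → (3, 0.5, -0.5) − 0.01·(7.5, 4, -11) = (2.925, 0.46, -0.39)
Step 2: at (2.925, 0.46, -0.39), ∇φ = (7.02, 3.68, -10.335) → (2.925, 0.46, -0.39) − 0.01·(7.02, 3.68, -10.335) = (2.8548, 0.4232, -0.28665)
φ(2.8548, 0.4232, -0.28665) = 11.485597705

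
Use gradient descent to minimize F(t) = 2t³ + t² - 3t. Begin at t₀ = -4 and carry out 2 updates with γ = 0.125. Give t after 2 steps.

-171.01171875

F′(t) = 6t² + 2t - 3
t₁ = -4 − 0.125·85 = -14.625
t₂ = -14.625 − 0.125·1251.09375 = -171.01171875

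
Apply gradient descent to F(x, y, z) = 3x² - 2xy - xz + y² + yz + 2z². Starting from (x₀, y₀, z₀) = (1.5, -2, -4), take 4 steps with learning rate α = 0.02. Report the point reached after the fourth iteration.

(0.44997424, -1.28442672, -2.67450144)

∇F = (6x - 2y - z, -2x + 2y + z, -x + y + 4z)
Step 1: at (1.5, -2, -4), ∇F = (17, -11, -19.5) → (1.5, -2, -4) − 0.02·(17, -11, -19.5) = (1.16, -1.78, -3.61)
Step 2: at (1.16, -1.78, -3.61), ∇F = (14.13, -9.49, -17.38) → (1.16, -1.78, -3.61) − 0.02·(14.13, -9.49, -17.38) = (0.8774, -1.5902, -3.2624)
Step 3: at (0.8774, -1.5902, -3.2624), ∇F = (11.7072, -8.1976, -15.5172) → (0.8774, -1.5902, -3.2624) − 0.02·(11.7072, -8.1976, -15.5172) = (0.643256, -1.426248, -2.952056)
Step 4: at (0.643256, -1.426248, -2.952056), ∇F = (9.664088, -7.091064, -13.877728) → (0.643256, -1.426248, -2.952056) − 0.02·(9.664088, -7.091064, -13.877728) = (0.44997424, -1.28442672, -2.67450144)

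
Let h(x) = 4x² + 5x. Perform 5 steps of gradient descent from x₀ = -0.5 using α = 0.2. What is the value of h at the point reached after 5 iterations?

h′(x) = 8x + 5
x₁ = -0.5 − 0.2·1 = -0.7
x₂ = -0.7 − 0.2·(-0.6) = -0.58
x₃ = -0.58 − 0.2·0.36 = -0.652
x₄ = -0.652 − 0.2·(-0.216) = -0.6088
x₅ = -0.6088 − 0.2·0.1296 = -0.63472
h(-0.63472) = -1.5621220864

-1.5621220864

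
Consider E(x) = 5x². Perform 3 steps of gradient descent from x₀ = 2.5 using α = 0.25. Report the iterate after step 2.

5.625

E′(x) = 10x
x₁ = 2.5 − 0.25·25 = -3.75
x₂ = -3.75 − 0.25·(-37.5) = 5.625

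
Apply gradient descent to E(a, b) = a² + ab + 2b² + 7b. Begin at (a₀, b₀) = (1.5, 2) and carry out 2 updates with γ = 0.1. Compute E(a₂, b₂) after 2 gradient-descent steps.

-3.299925

∇E = (2a + b, a + 4b + 7)
(a₁, b₁) = (1.5, 2) − 0.1·(5, 16.5) = (1, 0.35)
(a₂, b₂) = (1, 0.35) − 0.1·(2.35, 9.4) = (0.765, -0.59)
E(0.765, -0.59) = -3.299925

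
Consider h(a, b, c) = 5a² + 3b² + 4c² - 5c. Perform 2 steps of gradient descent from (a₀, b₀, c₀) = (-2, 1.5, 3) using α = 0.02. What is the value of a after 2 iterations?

-1.28

∇h = (10a, 6b, 8c - 5)
Step 1: at (-2, 1.5, 3), ∇h = (-20, 9, 19) → (-2, 1.5, 3) − 0.02·(-20, 9, 19) = (-1.6, 1.32, 2.62)
Step 2: at (-1.6, 1.32, 2.62), ∇h = (-16, 7.92, 15.96) → (-1.6, 1.32, 2.62) − 0.02·(-16, 7.92, 15.96) = (-1.28, 1.1616, 2.3008)
a = -1.28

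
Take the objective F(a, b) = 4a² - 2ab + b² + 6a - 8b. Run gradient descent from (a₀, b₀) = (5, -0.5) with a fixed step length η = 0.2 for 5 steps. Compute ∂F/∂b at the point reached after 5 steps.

2.00096

∇F = (8a - 2b + 6, -2a + 2b - 8)
Step 1: at (5, -0.5), ∇F = (47, -19) → (5, -0.5) − 0.2·(47, -19) = (-4.4, 3.3)
Step 2: at (-4.4, 3.3), ∇F = (-35.8, 7.4) → (-4.4, 3.3) − 0.2·(-35.8, 7.4) = (2.76, 1.82)
Step 3: at (2.76, 1.82), ∇F = (24.44, -9.88) → (2.76, 1.82) − 0.2·(24.44, -9.88) = (-2.128, 3.796)
Step 4: at (-2.128, 3.796), ∇F = (-18.616, 3.848) → (-2.128, 3.796) − 0.2·(-18.616, 3.848) = (1.5952, 3.0264)
Step 5: at (1.5952, 3.0264), ∇F = (12.7088, -5.1376) → (1.5952, 3.0264) − 0.2·(12.7088, -5.1376) = (-0.94656, 4.05392)
∂F/∂b at (-0.94656, 4.05392) = 2.00096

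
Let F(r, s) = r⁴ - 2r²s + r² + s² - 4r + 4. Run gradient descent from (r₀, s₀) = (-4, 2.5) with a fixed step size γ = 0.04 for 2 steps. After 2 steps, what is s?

∇F = (4r³ - 4rs + 2r - 4, -2r² + 2s)
Step 1: at (-4, 2.5), ∇F = (-228, -27) → (-4, 2.5) − 0.04·(-228, -27) = (5.12, 3.58)
Step 2: at (5.12, 3.58), ∇F = (469.792512, -45.2688) → (5.12, 3.58) − 0.04·(469.792512, -45.2688) = (-13.67170048, 5.390752)
s = 5.390752

5.390752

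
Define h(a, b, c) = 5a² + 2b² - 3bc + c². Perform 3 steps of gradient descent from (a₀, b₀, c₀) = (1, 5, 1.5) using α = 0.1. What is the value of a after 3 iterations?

0

∇h = (10a, 4b - 3c, -3b + 2c)
(a₁, b₁, c₁) = (1, 5, 1.5) − 0.1·(10, 15.5, -12) = (0, 3.45, 2.7)
(a₂, b₂, c₂) = (0, 3.45, 2.7) − 0.1·(0, 5.7, -4.95) = (0, 2.88, 3.195)
(a₃, b₃, c₃) = (0, 2.88, 3.195) − 0.1·(0, 1.935, -2.25) = (0, 2.6865, 3.42)
a = 0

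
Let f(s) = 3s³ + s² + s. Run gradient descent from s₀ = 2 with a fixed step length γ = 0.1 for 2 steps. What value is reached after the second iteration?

-5.749

f′(s) = 9s² + 2s + 1
Step 1: f′(2) = 41; s₁ = 2 − 0.1·41 = -2.1
Step 2: f′(-2.1) = 36.49; s₂ = -2.1 − 0.1·36.49 = -5.749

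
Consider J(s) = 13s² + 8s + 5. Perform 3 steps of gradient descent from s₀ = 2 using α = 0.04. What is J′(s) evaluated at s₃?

J′(s) = 26s + 8
s₁ = 2 − 0.04·60 = -0.4
s₂ = -0.4 − 0.04·(-2.4) = -0.304
s₃ = -0.304 − 0.04·0.096 = -0.30784
J′(s) at (-0.30784) = -0.00384

-0.00384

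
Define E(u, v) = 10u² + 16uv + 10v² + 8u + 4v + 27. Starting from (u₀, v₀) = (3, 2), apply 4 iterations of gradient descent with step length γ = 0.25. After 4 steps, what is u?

∇E = (20u + 16v + 8, 16u + 20v + 4)
(u₁, v₁) = (3, 2) − 0.25·(100, 92) = (-22, -21)
(u₂, v₂) = (-22, -21) − 0.25·(-768, -768) = (170, 171)
(u₃, v₃) = (170, 171) − 0.25·(6144, 6144) = (-1366, -1365)
(u₄, v₄) = (-1366, -1365) − 0.25·(-49152, -49152) = (10922, 10923)
u = 10922

10922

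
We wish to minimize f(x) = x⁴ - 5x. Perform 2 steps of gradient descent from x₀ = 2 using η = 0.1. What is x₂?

f′(x) = 4x³ - 5
Step 1: f′(2) = 27; x₁ = 2 − 0.1·27 = -0.7
Step 2: f′(-0.7) = -6.372; x₂ = -0.7 − 0.1·(-6.372) = -0.0628

-0.0628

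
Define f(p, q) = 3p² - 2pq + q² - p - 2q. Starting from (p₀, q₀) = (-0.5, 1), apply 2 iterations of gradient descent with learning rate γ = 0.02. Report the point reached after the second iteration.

∇f = (6p - 2q - 1, -2p + 2q - 2)
(p₁, q₁) = (-0.5, 1) − 0.02·(-6, 1) = (-0.38, 0.98)
(p₂, q₂) = (-0.38, 0.98) − 0.02·(-5.24, 0.72) = (-0.2752, 0.9656)

(-0.2752, 0.9656)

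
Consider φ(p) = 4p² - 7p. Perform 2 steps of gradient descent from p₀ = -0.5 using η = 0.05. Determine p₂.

φ′(p) = 8p - 7
p₁ = -0.5 − 0.05·(-11) = 0.05
p₂ = 0.05 − 0.05·(-6.6) = 0.38

0.38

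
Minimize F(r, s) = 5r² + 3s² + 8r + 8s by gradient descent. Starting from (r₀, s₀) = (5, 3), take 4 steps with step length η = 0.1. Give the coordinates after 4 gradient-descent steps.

∇F = (10r + 8, 6s + 8)
Step 1: at (5, 3), ∇F = (58, 26) → (5, 3) − 0.1·(58, 26) = (-0.8, 0.4)
Step 2: at (-0.8, 0.4), ∇F = (0, 10.4) → (-0.8, 0.4) − 0.1·(0, 10.4) = (-0.8, -0.64)
Step 3: at (-0.8, -0.64), ∇F = (0, 4.16) → (-0.8, -0.64) − 0.1·(0, 4.16) = (-0.8, -1.056)
Step 4: at (-0.8, -1.056), ∇F = (0, 1.664) → (-0.8, -1.056) − 0.1·(0, 1.664) = (-0.8, -1.2224)

(-0.8, -1.2224)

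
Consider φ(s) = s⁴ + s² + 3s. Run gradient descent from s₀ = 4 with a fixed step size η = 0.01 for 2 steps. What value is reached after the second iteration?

1.17929452

φ′(s) = 4s³ + 2s + 3
Step 1: φ′(4) = 267; s₁ = 4 − 0.01·267 = 1.33
Step 2: φ′(1.33) = 15.070548; s₂ = 1.33 − 0.01·15.070548 = 1.17929452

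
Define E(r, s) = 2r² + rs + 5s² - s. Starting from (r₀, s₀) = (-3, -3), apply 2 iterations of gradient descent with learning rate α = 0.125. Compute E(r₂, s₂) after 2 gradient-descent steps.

1.124755859375

∇E = (4r + s, r + 10s - 1)
(r₁, s₁) = (-3, -3) − 0.125·(-15, -34) = (-1.125, 1.25)
(r₂, s₂) = (-1.125, 1.25) − 0.125·(-3.25, 10.375) = (-0.71875, -0.046875)
E(-0.71875, -0.046875) = 1.124755859375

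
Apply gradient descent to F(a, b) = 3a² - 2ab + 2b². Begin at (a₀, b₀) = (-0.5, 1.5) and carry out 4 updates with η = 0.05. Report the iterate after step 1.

∇F = (6a - 2b, -2a + 4b)
(a₁, b₁) = (-0.5, 1.5) − 0.05·(-6, 7) = (-0.2, 1.15)

(-0.2, 1.15)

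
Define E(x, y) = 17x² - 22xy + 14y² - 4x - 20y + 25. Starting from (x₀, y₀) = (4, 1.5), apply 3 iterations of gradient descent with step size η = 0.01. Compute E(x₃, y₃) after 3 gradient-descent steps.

∇E = (34x - 22y - 4, -22x + 28y - 20)
Step 1: at (4, 1.5), ∇E = (99, -66) → (4, 1.5) − 0.01·(99, -66) = (3.01, 2.16)
Step 2: at (3.01, 2.16), ∇E = (50.82, -25.74) → (3.01, 2.16) − 0.01·(50.82, -25.74) = (2.5018, 2.4174)
Step 3: at (2.5018, 2.4174), ∇E = (27.8784, -7.3524) → (2.5018, 2.4174) − 0.01·(27.8784, -7.3524) = (2.223016, 2.490924)
E(2.223016, 2.490924) = 15.343885599968

15.343885599968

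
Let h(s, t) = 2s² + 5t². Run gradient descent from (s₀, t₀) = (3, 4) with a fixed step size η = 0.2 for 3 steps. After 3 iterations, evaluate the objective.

80.001152

∇h = (4s, 10t)
Step 1: at (3, 4), ∇h = (12, 40) → (3, 4) − 0.2·(12, 40) = (0.6, -4)
Step 2: at (0.6, -4), ∇h = (2.4, -40) → (0.6, -4) − 0.2·(2.4, -40) = (0.12, 4)
Step 3: at (0.12, 4), ∇h = (0.48, 40) → (0.12, 4) − 0.2·(0.48, 40) = (0.024, -4)
h(0.024, -4) = 80.001152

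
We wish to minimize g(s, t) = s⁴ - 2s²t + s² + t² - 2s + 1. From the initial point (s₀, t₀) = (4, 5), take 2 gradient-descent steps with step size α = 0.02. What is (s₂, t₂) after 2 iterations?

∇g = (4s³ - 4st + 2s - 2, -2s² + 2t)
(s₁, t₁) = (4, 5) − 0.02·(182, -22) = (0.36, 5.44)
(s₂, t₂) = (0.36, 5.44) − 0.02·(-8.926976, 10.6208) = (0.53853952, 5.227584)

(0.53853952, 5.227584)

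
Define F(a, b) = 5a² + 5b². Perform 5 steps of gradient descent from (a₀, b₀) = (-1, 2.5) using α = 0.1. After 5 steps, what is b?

∇F = (10a, 10b)
(a₁, b₁) = (-1, 2.5) − 0.1·(-10, 25) = (0, 0)
(a₂, b₂) = (0, 0) − 0.1·(0, 0) = (0, 0)
(a₃, b₃) = (0, 0) − 0.1·(0, 0) = (0, 0)
(a₄, b₄) = (0, 0) − 0.1·(0, 0) = (0, 0)
(a₅, b₅) = (0, 0) − 0.1·(0, 0) = (0, 0)
b = 0

0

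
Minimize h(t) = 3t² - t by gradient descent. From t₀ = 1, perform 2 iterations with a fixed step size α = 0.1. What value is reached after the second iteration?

0.3

h′(t) = 6t - 1
Step 1: h′(1) = 5; t₁ = 1 − 0.1·5 = 0.5
Step 2: h′(0.5) = 2; t₂ = 0.5 − 0.1·2 = 0.3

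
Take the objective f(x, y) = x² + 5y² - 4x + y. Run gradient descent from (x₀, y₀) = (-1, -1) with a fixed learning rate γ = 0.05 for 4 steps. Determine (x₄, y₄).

(0.0317, -0.15625)

∇f = (2x - 4, 10y + 1)
(x₁, y₁) = (-1, -1) − 0.05·(-6, -9) = (-0.7, -0.55)
(x₂, y₂) = (-0.7, -0.55) − 0.05·(-5.4, -4.5) = (-0.43, -0.325)
(x₃, y₃) = (-0.43, -0.325) − 0.05·(-4.86, -2.25) = (-0.187, -0.2125)
(x₄, y₄) = (-0.187, -0.2125) − 0.05·(-4.374, -1.125) = (0.0317, -0.15625)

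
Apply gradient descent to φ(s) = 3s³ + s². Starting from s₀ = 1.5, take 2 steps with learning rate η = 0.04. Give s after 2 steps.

φ′(s) = 9s² + 2s
Step 1: φ′(1.5) = 23.25; s₁ = 1.5 − 0.04·23.25 = 0.57
Step 2: φ′(0.57) = 4.0641; s₂ = 0.57 − 0.04·4.0641 = 0.407436

0.407436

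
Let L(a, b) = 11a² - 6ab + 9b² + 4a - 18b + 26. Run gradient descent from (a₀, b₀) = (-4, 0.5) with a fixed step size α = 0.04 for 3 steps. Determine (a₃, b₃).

∇L = (22a - 6b + 4, -6a + 18b - 18)
(a₁, b₁) = (-4, 0.5) − 0.04·(-87, 15) = (-0.52, -0.1)
(a₂, b₂) = (-0.52, -0.1) − 0.04·(-6.84, -16.68) = (-0.2464, 0.5672)
(a₃, b₃) = (-0.2464, 0.5672) − 0.04·(-4.824, -6.312) = (-0.05344, 0.81968)

(-0.05344, 0.81968)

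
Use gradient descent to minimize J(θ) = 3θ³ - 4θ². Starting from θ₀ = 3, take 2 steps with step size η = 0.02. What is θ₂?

1.534872

J′(θ) = 9θ² - 8θ
θ₁ = 3 − 0.02·57 = 1.86
θ₂ = 1.86 − 0.02·16.2564 = 1.534872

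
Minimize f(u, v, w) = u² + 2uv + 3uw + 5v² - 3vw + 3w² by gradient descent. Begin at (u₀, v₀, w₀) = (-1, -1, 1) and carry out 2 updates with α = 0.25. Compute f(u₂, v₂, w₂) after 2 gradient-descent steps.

146.828125

∇f = (2u + 2v + 3w, 2u + 10v - 3w, 3u - 3v + 6w)
Step 1: at (-1, -1, 1), ∇f = (-1, -15, 6) → (-1, -1, 1) − 0.25·(-1, -15, 6) = (-0.75, 2.75, -0.5)
Step 2: at (-0.75, 2.75, -0.5), ∇f = (2.5, 27.5, -13.5) → (-0.75, 2.75, -0.5) − 0.25·(2.5, 27.5, -13.5) = (-1.375, -4.125, 2.875)
f(-1.375, -4.125, 2.875) = 146.828125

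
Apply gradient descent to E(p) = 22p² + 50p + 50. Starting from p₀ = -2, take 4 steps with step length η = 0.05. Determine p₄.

-2.9272

E′(p) = 44p + 50
p₁ = -2 − 0.05·(-38) = -0.1
p₂ = -0.1 − 0.05·45.6 = -2.38
p₃ = -2.38 − 0.05·(-54.72) = 0.356
p₄ = 0.356 − 0.05·65.664 = -2.9272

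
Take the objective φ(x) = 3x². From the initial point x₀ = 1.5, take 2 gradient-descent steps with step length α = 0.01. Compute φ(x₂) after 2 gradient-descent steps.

5.27005548

φ′(x) = 6x
x₁ = 1.5 − 0.01·9 = 1.41
x₂ = 1.41 − 0.01·8.46 = 1.3254
φ(1.3254) = 5.27005548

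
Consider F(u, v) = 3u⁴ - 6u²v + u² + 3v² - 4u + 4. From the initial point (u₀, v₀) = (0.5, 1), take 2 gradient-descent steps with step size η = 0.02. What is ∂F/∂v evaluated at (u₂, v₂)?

∇F = (12u³ - 12uv + 2u - 4, -6u² + 6v)
Step 1: at (0.5, 1), ∇F = (-7.5, 4.5) → (0.5, 1) − 0.02·(-7.5, 4.5) = (0.65, 0.91)
Step 2: at (0.65, 0.91), ∇F = (-6.5025, 2.925) → (0.65, 0.91) − 0.02·(-6.5025, 2.925) = (0.78005, 0.8515)
∂F/∂v at (0.78005, 0.8515) = 1.458131985

1.458131985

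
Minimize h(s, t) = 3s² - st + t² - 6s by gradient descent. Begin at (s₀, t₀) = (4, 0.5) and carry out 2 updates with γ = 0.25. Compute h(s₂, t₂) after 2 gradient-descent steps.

-0.7802734375

∇h = (6s - t - 6, -s + 2t)
(s₁, t₁) = (4, 0.5) − 0.25·(17.5, -3) = (-0.375, 1.25)
(s₂, t₂) = (-0.375, 1.25) − 0.25·(-9.5, 2.875) = (2, 0.53125)
h(2, 0.53125) = -0.7802734375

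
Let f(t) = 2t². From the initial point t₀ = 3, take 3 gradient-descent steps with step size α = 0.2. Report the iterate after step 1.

0.6

f′(t) = 4t
t₁ = 3 − 0.2·12 = 0.6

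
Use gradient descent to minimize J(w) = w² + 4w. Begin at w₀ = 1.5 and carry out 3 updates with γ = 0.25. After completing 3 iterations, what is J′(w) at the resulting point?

J′(w) = 2w + 4
w₁ = 1.5 − 0.25·7 = -0.25
w₂ = -0.25 − 0.25·3.5 = -1.125
w₃ = -1.125 − 0.25·1.75 = -1.5625
J′(w) at (-1.5625) = 0.875

0.875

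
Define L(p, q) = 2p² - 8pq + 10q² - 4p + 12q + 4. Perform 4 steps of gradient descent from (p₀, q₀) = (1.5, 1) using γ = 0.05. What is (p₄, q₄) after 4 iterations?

(1.4704, 0.024)

∇L = (4p - 8q - 4, -8p + 20q + 12)
(p₁, q₁) = (1.5, 1) − 0.05·(-6, 20) = (1.8, 0)
(p₂, q₂) = (1.8, 0) − 0.05·(3.2, -2.4) = (1.64, 0.12)
(p₃, q₃) = (1.64, 0.12) − 0.05·(1.6, 1.28) = (1.56, 0.056)
(p₄, q₄) = (1.56, 0.056) − 0.05·(1.792, 0.64) = (1.4704, 0.024)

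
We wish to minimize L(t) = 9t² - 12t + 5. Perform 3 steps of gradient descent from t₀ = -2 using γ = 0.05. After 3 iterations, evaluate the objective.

L′(t) = 18t - 12
Step 1: L′(-2) = -48; t₁ = -2 − 0.05·(-48) = 0.4
Step 2: L′(0.4) = -4.8; t₂ = 0.4 − 0.05·(-4.8) = 0.64
Step 3: L′(0.64) = -0.48; t₃ = 0.64 − 0.05·(-0.48) = 0.664
L(0.664) = 1.000064

1.000064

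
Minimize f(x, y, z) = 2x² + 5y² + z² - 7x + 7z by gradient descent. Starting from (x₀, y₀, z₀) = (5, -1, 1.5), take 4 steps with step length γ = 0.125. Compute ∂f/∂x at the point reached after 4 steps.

∇f = (4x - 7, 10y, 2z + 7)
(x₁, y₁, z₁) = (5, -1, 1.5) − 0.125·(13, -10, 10) = (3.375, 0.25, 0.25)
(x₂, y₂, z₂) = (3.375, 0.25, 0.25) − 0.125·(6.5, 2.5, 7.5) = (2.5625, -0.0625, -0.6875)
(x₃, y₃, z₃) = (2.5625, -0.0625, -0.6875) − 0.125·(3.25, -0.625, 5.625) = (2.15625, 0.015625, -1.390625)
(x₄, y₄, z₄) = (2.15625, 0.015625, -1.390625) − 0.125·(1.625, 0.15625, 4.21875) = (1.953125, -0.00390625, -1.91796875)
∂f/∂x at (1.953125, -0.00390625, -1.91796875) = 0.8125

0.8125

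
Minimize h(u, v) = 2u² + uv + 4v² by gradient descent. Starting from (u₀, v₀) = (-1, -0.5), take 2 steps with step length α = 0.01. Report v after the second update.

∇h = (4u + v, u + 8v)
(u₁, v₁) = (-1, -0.5) − 0.01·(-4.5, -5) = (-0.955, -0.45)
(u₂, v₂) = (-0.955, -0.45) − 0.01·(-4.27, -4.555) = (-0.9123, -0.40445)
v = -0.40445

-0.40445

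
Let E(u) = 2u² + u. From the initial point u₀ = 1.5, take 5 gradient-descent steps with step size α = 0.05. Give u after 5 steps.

0.32344

E′(u) = 4u + 1
Step 1: E′(1.5) = 7; u₁ = 1.5 − 0.05·7 = 1.15
Step 2: E′(1.15) = 5.6; u₂ = 1.15 − 0.05·5.6 = 0.87
Step 3: E′(0.87) = 4.48; u₃ = 0.87 − 0.05·4.48 = 0.646
Step 4: E′(0.646) = 3.584; u₄ = 0.646 − 0.05·3.584 = 0.4668
Step 5: E′(0.4668) = 2.8672; u₅ = 0.4668 − 0.05·2.8672 = 0.32344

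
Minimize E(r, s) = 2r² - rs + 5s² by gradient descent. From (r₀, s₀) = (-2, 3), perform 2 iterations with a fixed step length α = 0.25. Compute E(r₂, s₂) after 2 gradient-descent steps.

∇E = (4r - s, -r + 10s)
(r₁, s₁) = (-2, 3) − 0.25·(-11, 32) = (0.75, -5)
(r₂, s₂) = (0.75, -5) − 0.25·(8, -50.75) = (-1.25, 7.6875)
E(-1.25, 7.6875) = 308.22265625

308.22265625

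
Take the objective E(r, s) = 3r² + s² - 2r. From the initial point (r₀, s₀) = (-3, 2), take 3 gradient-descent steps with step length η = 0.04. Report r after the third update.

∇E = (6r - 2, 2s)
Step 1: at (-3, 2), ∇E = (-20, 4) → (-3, 2) − 0.04·(-20, 4) = (-2.2, 1.84)
Step 2: at (-2.2, 1.84), ∇E = (-15.2, 3.68) → (-2.2, 1.84) − 0.04·(-15.2, 3.68) = (-1.592, 1.6928)
Step 3: at (-1.592, 1.6928), ∇E = (-11.552, 3.3856) → (-1.592, 1.6928) − 0.04·(-11.552, 3.3856) = (-1.12992, 1.557376)
r = -1.12992

-1.12992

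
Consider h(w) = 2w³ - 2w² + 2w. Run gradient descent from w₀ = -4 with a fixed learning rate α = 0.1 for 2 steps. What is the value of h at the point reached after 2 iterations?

h′(w) = 6w² - 4w + 2
Step 1: h′(-4) = 114; w₁ = -4 − 0.1·114 = -15.4
Step 2: h′(-15.4) = 1486.56; w₂ = -15.4 − 0.1·1486.56 = -164.056
h(-164.056) = -8885084.996447232

-8885084.996447232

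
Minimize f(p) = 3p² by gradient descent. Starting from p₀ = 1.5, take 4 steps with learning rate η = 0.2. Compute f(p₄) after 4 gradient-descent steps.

f′(p) = 6p
p₁ = 1.5 − 0.2·9 = -0.3
p₂ = -0.3 − 0.2·(-1.8) = 0.06
p₃ = 0.06 − 0.2·0.36 = -0.012
p₄ = -0.012 − 0.2·(-0.072) = 0.0024
f(0.0024) = 0.00001728

0.00001728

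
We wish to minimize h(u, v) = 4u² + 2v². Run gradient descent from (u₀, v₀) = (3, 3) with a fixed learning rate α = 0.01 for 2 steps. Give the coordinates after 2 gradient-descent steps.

∇h = (8u, 4v)
Step 1: at (3, 3), ∇h = (24, 12) → (3, 3) − 0.01·(24, 12) = (2.76, 2.88)
Step 2: at (2.76, 2.88), ∇h = (22.08, 11.52) → (2.76, 2.88) − 0.01·(22.08, 11.52) = (2.5392, 2.7648)

(2.5392, 2.7648)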